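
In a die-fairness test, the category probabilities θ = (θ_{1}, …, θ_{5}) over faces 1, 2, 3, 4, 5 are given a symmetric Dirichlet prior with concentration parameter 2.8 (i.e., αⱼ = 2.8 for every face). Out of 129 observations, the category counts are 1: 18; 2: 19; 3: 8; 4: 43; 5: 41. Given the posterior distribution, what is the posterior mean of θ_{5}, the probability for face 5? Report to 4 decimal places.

The Dirichlet prior is conjugate to the Multinomial likelihood: each posterior αⱼ = prior αⱼ + observed count nⱼ.
Posterior concentration: (20.8, 21.8, 10.8, 45.8, 43.8), total = 143.0.
E[θ_{5}|data] = α_{5}/Σα = 43.8/143.0 = 0.3063.

0.3063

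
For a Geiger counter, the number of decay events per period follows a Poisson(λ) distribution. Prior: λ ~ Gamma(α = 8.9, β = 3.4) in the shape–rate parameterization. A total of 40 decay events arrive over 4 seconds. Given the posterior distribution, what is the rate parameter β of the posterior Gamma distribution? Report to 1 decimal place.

With a Gamma(shape α, rate β) prior, the Poisson likelihood is conjugate: the posterior is Gamma(α + ΣXᵢ, β + n).
Posterior: Gamma(α+S, β+n) = Gamma(8.9+40, 3.4+4) = Gamma(48.9, 7.4).
Posterior β = 7.4.

7.4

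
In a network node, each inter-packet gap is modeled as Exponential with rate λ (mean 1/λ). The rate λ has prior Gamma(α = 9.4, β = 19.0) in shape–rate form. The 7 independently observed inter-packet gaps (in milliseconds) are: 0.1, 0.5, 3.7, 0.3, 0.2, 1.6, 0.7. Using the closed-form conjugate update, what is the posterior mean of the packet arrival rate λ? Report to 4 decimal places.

0.6284

With a Gamma(shape α, rate β) prior on the exponential rate λ, the posterior after n observations with total T = Σxᵢ is Gamma(α+n, β+T).
Sum of observations T = 7.1 milliseconds; n = 7.
Posterior: Gamma(9.4+7, 19.0+7.1) = Gamma(16.4, 26.1).
Posterior mean of λ = α/β = 16.4/26.1 = 0.6284.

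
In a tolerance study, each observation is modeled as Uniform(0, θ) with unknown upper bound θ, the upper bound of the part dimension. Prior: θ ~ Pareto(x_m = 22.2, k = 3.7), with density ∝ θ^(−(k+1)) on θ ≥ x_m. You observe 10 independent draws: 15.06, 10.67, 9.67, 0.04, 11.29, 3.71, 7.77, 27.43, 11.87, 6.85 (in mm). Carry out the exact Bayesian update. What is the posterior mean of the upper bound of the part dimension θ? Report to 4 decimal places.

A Pareto(scale x_m, shape k) prior on the upper bound θ of Uniform(0, θ) is conjugate: posterior is Pareto(max(x_m, max xᵢ), k + n).
Sample maximum = 27.43; prior scale x_m = 22.2 → posterior scale = max = 27.43.
Posterior shape = 3.7 + 10 = 13.7.
E[θ|data] = k·x_m/(k−1) = 13.7·27.43/12.7 = 29.5898.

29.5898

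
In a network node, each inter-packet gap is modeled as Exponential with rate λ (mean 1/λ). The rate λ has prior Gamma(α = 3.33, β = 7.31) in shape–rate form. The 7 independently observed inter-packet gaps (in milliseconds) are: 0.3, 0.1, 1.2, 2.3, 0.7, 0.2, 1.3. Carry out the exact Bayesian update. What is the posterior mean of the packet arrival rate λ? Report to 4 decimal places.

With a Gamma(shape α, rate β) prior on the exponential rate λ, the posterior after n observations with total T = Σxᵢ is Gamma(α+n, β+T).
Sum of observations T = 6.1 milliseconds; n = 7.
Posterior: Gamma(3.33+7, 7.31+6.1) = Gamma(10.33, 13.41).
Posterior mean of λ = α/β = 10.33/13.41 = 0.7703.

0.7703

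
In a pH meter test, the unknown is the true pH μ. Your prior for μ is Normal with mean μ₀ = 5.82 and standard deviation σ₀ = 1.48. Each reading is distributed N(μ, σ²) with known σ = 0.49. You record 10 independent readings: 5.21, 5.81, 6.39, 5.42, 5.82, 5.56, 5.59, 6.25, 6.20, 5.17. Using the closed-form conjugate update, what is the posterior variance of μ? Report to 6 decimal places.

For Normal data with known variance σ², a Normal(μ₀, σ₀²) prior on μ is conjugate. Posterior precision = 1/σ₀² + n/σ²; posterior mean is the precision-weighted average of μ₀ and x̄.
σ₀² = 1.48² = 2.1904, σ² = 0.49² = 0.2401; σ² + n·σ₀² = 0.2401 + 10·2.1904 = 22.1441.
Posterior precision = 1/σ₀² + n/σ² = 1/2.1904 + 10/0.2401 = (σ² + n·σ₀²)/(σ₀²σ²) = 22.1441/(2.1904·0.2401); posterior variance σₙ² = σ₀²σ²/(σ² + n·σ₀²) = 2.1904·0.2401/22.1441 = 0.023750.

0.023750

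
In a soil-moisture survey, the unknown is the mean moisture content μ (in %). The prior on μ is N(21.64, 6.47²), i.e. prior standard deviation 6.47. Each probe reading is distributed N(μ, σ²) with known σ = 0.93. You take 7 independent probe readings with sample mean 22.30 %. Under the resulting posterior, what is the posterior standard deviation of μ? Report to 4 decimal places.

0.3510

For Normal data with known variance σ², a Normal(μ₀, σ₀²) prior on μ is conjugate. Posterior precision = 1/σ₀² + n/σ²; posterior mean is the precision-weighted average of μ₀ and x̄.
σ₀² = 6.47² = 41.8609, σ² = 0.93² = 0.8649; σ² + n·σ₀² = 0.8649 + 7·41.8609 = 293.8912.
Posterior precision = 1/σ₀² + n/σ² = 1/41.8609 + 7/0.8649 = (σ² + n·σ₀²)/(σ₀²σ²) = 293.8912/(41.8609·0.8649); posterior variance σₙ² = σ₀²σ²/(σ² + n·σ₀²) = 41.8609·0.8649/293.8912 = 0.123194.
Posterior SD = √σₙ² = √(41.8609·0.8649/293.8912) = 0.3510.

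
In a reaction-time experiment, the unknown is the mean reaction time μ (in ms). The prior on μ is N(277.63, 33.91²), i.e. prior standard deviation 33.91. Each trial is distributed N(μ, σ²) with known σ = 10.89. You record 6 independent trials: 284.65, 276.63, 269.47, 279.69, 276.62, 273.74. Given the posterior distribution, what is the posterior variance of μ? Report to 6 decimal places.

19.431346

For Normal data with known variance σ², a Normal(μ₀, σ₀²) prior on μ is conjugate. Posterior precision = 1/σ₀² + n/σ²; posterior mean is the precision-weighted average of μ₀ and x̄.
σ₀² = 33.91² = 1149.8881, σ² = 10.89² = 118.5921; σ² + n·σ₀² = 118.5921 + 6·1149.8881 = 7017.9207.
Posterior precision = 1/σ₀² + n/σ² = 1/1149.8881 + 6/118.5921 = (σ² + n·σ₀²)/(σ₀²σ²) = 7017.9207/(1149.8881·118.5921); posterior variance σₙ² = σ₀²σ²/(σ² + n·σ₀²) = 1149.8881·118.5921/7017.9207 = 19.431346.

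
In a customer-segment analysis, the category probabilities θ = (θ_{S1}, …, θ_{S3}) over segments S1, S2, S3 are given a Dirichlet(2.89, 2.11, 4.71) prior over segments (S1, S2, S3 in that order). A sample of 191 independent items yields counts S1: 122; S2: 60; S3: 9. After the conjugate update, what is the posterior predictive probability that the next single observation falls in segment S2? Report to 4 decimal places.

The Dirichlet prior is conjugate to the Multinomial likelihood: each posterior αⱼ = prior αⱼ + observed count nⱼ.
Posterior concentration: (124.89, 62.11, 13.71), total = 200.71.
P(next = S2 | data) = α_{S2}/Σα = 0.3095.

0.3095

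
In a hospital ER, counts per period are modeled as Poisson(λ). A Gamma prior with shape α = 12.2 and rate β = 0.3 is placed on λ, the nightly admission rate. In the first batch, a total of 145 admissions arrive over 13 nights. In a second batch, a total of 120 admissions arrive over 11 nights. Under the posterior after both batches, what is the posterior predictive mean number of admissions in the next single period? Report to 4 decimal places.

11.4074

With a Gamma(shape α, rate β) prior, the Poisson likelihood is conjugate: the posterior is Gamma(α + ΣXᵢ, β + n).
After batch 1: Gamma(α+S, β+n) = Gamma(12.2+145, 0.3+13) = Gamma(157.2, 13.3).
After batch 2: Gamma(α+S, β+n) = Gamma(157.2+120, 13.3+11) = Gamma(277.2, 24.3).
The predictive distribution for one future period is NegBinom with mean α/β = 11.4074.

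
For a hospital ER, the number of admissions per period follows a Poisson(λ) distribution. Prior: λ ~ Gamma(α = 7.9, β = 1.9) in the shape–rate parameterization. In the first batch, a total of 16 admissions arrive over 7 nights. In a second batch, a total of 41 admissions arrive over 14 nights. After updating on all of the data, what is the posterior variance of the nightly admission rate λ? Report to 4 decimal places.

0.1238

With a Gamma(shape α, rate β) prior, the Poisson likelihood is conjugate: the posterior is Gamma(α + ΣXᵢ, β + n).
After batch 1: Gamma(α+S, β+n) = Gamma(7.9+16, 1.9+7) = Gamma(23.9, 8.9).
After batch 2: Gamma(α+S, β+n) = Gamma(23.9+41, 8.9+14) = Gamma(64.9, 22.9).
Var = α/β² = 64.9/22.9² = 0.1238.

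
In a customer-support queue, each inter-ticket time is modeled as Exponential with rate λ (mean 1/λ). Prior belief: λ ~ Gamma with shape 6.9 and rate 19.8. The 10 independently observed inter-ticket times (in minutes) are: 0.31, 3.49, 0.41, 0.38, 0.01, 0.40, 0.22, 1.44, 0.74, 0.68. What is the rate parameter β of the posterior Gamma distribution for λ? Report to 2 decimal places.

27.88

With a Gamma(shape α, rate β) prior on the exponential rate λ, the posterior after n observations with total T = Σxᵢ is Gamma(α+n, β+T).
Sum of observations T = 8.08 minutes; n = 10.
Posterior: Gamma(6.9+10, 19.8+8.08) = Gamma(16.9, 27.88).
Posterior β = 27.88.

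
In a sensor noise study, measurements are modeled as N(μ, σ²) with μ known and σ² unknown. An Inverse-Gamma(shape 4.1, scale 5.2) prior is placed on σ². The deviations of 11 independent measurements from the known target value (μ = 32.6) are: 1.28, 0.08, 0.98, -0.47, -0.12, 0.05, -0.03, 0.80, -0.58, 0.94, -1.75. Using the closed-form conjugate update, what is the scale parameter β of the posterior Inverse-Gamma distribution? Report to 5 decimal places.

9.08320

With known mean μ and an Inverse-Gamma(α, β) prior on σ², the Normal likelihood is conjugate: posterior is Inv-Gamma(α + n/2, β + Σ(xᵢ−μ)²/2).
Σ(xᵢ−μ)² = (1.28)² + (0.08)² + (0.98)² + (-0.47)² + (-0.12)² + (0.05)² + (-0.03)² + (0.80)² + (-0.58)² + (0.94)² + (-1.75)² = 7.7664.
Posterior: Inv-Gamma(4.1 + 11/2, 5.2 + 7.7664/2) = Inv-Gamma(9.60, 9.08320).
Posterior β = 9.08320.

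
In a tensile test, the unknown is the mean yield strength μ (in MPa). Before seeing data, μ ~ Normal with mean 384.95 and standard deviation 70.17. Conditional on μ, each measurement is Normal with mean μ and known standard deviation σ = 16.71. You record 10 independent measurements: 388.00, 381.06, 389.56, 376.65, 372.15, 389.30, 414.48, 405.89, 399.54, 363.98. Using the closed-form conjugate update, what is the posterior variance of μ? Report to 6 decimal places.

For Normal data with known variance σ², a Normal(μ₀, σ₀²) prior on μ is conjugate. Posterior precision = 1/σ₀² + n/σ²; posterior mean is the precision-weighted average of μ₀ and x̄.
σ₀² = 70.17² = 4923.8289, σ² = 16.71² = 279.2241; σ² + n·σ₀² = 279.2241 + 10·4923.8289 = 49517.5131.
Posterior precision = 1/σ₀² + n/σ² = 1/4923.8289 + 10/279.2241 = (σ² + n·σ₀²)/(σ₀²σ²) = 49517.5131/(4923.8289·279.2241); posterior variance σₙ² = σ₀²σ²/(σ² + n·σ₀²) = 4923.8289·279.2241/49517.5131 = 27.764958.

27.764958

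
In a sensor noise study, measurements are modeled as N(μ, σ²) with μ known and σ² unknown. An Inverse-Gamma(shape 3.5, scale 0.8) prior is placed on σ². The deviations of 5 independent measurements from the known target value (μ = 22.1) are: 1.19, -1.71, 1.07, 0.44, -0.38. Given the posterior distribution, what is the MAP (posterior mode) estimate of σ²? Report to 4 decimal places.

With known mean μ and an Inverse-Gamma(α, β) prior on σ², the Normal likelihood is conjugate: posterior is Inv-Gamma(α + n/2, β + Σ(xᵢ−μ)²/2).
Σ(xᵢ−μ)² = (1.19)² + (-1.71)² + (1.07)² + (0.44)² + (-0.38)² = 5.8231.
Posterior: Inv-Gamma(3.5 + 5/2, 0.8 + 5.8231/2) = Inv-Gamma(6.00, 3.71155).
Mode = β/(α+1) = 3.71155/7.00 = 0.5302.

0.5302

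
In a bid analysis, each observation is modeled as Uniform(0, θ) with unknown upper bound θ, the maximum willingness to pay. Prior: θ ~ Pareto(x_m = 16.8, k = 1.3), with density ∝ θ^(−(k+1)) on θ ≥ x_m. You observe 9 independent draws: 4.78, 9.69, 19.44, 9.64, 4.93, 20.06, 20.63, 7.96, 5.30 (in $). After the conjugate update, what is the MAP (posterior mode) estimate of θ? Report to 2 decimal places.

A Pareto(scale x_m, shape k) prior on the upper bound θ of Uniform(0, θ) is conjugate: posterior is Pareto(max(x_m, max xᵢ), k + n).
Sample maximum = 20.63; prior scale x_m = 16.8 → posterior scale = max = 20.63.
Posterior shape = 1.3 + 9 = 10.3.
The Pareto density is decreasing on [x_m, ∞), so the mode is x_m = 20.63.

20.63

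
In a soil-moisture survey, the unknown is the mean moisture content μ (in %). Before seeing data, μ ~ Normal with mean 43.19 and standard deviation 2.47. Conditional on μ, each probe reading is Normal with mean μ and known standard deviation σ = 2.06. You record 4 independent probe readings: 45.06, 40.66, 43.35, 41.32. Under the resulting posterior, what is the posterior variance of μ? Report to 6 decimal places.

For Normal data with known variance σ², a Normal(μ₀, σ₀²) prior on μ is conjugate. Posterior precision = 1/σ₀² + n/σ²; posterior mean is the precision-weighted average of μ₀ and x̄.
σ₀² = 2.47² = 6.1009, σ² = 2.06² = 4.2436; σ² + n·σ₀² = 4.2436 + 4·6.1009 = 28.6472.
Posterior precision = 1/σ₀² + n/σ² = 1/6.1009 + 4/4.2436 = (σ² + n·σ₀²)/(σ₀²σ²) = 28.6472/(6.1009·4.2436); posterior variance σₙ² = σ₀²σ²/(σ² + n·σ₀²) = 6.1009·4.2436/28.6472 = 0.903746.

0.903746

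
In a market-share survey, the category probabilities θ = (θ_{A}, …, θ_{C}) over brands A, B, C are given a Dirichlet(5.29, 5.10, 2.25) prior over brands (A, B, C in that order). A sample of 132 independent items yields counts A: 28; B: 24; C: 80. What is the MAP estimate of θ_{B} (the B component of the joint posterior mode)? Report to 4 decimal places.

The Dirichlet prior is conjugate to the Multinomial likelihood: each posterior αⱼ = prior αⱼ + observed count nⱼ.
Posterior concentration: (33.29, 29.10, 82.25), total = 144.64.
Joint mode component: (α_{B}−1)/(Σα−K) = 28.10/141.64 = 0.1984.

0.1984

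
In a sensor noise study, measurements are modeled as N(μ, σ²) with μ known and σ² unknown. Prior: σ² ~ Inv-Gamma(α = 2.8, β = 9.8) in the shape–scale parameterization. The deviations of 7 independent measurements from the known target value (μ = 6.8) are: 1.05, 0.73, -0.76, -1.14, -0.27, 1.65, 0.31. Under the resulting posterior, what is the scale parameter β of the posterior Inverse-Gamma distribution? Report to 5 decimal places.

With known mean μ and an Inverse-Gamma(α, β) prior on σ², the Normal likelihood is conjugate: posterior is Inv-Gamma(α + n/2, β + Σ(xᵢ−μ)²/2).
Σ(xᵢ−μ)² = (1.05)² + (0.73)² + (-0.76)² + (-1.14)² + (-0.27)² + (1.65)² + (0.31)² = 6.4041.
Posterior: Inv-Gamma(2.8 + 7/2, 9.8 + 6.4041/2) = Inv-Gamma(6.30, 13.00205).
Posterior β = 13.00205.

13.00205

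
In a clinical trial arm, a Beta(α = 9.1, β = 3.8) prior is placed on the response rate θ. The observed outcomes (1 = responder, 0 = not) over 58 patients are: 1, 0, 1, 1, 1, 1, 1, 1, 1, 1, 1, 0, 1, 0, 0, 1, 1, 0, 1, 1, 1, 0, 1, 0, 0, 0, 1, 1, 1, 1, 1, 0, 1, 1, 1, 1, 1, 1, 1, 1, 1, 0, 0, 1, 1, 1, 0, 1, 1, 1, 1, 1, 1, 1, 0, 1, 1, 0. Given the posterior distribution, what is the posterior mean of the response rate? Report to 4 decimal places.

0.7348

The Beta prior is conjugate to a Binomial/Bernoulli likelihood; the update adds successes to α and failures to β.
Posterior: Beta(α+k, β+n−k) = Beta(9.1+43, 3.8+15) = Beta(52.1, 18.8).
Posterior mean = α/(α+β) = 52.1/70.9 = 0.7348.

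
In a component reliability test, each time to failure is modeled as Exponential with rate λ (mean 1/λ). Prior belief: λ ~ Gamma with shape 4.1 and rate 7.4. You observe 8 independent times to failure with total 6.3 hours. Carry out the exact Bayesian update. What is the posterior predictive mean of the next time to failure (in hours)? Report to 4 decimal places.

1.2342

With a Gamma(shape α, rate β) prior on the exponential rate λ, the posterior after n observations with total T = Σxᵢ is Gamma(α+n, β+T).
Posterior: Gamma(4.1+8, 7.4+6.3) = Gamma(12.1, 13.7).
The predictive distribution for the next observation is Lomax; its mean is β/(α−1) = 13.7/11.1 = 1.2342.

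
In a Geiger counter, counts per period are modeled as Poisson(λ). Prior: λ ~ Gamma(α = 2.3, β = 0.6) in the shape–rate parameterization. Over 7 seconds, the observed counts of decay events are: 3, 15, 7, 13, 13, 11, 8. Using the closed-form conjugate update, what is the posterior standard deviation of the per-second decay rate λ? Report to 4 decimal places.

1.1188

With a Gamma(shape α, rate β) prior, the Poisson likelihood is conjugate: the posterior is Gamma(α + ΣXᵢ, β + n).
Sum of counts S = 70 over n = 7 seconds.
Posterior: Gamma(α+S, β+n) = Gamma(2.3+70, 0.6+7) = Gamma(72.3, 7.6).
SD = √α/β = √72.3/7.6 = 1.1188.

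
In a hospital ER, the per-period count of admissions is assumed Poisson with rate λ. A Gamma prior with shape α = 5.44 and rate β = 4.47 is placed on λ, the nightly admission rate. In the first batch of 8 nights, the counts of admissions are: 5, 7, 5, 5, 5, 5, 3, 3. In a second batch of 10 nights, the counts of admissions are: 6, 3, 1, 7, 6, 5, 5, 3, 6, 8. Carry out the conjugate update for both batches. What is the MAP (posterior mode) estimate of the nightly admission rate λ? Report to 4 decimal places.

4.1139

With a Gamma(shape α, rate β) prior, the Poisson likelihood is conjugate: the posterior is Gamma(α + ΣXᵢ, β + n).
Batch 1: sum of counts S = 38 over n = 8 nights.
After batch 1: Gamma(α+S, β+n) = Gamma(5.44+38, 4.47+8) = Gamma(43.44, 12.47).
Batch 2: sum of counts S = 50 over n = 10 nights.
After batch 2: Gamma(α+S, β+n) = Gamma(43.44+50, 12.47+10) = Gamma(93.44, 22.47).
Mode of Gamma(α,β) for α≥1 is (α−1)/β = 92.44/22.47 = 4.1139.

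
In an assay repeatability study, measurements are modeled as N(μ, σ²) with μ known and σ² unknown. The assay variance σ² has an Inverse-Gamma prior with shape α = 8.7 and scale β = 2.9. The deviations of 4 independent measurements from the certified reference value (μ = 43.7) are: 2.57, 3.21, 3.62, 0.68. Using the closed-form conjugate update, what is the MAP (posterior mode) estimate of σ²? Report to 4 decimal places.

With known mean μ and an Inverse-Gamma(α, β) prior on σ², the Normal likelihood is conjugate: posterior is Inv-Gamma(α + n/2, β + Σ(xᵢ−μ)²/2).
Σ(xᵢ−μ)² = (2.57)² + (3.21)² + (3.62)² + (0.68)² = 30.4758.
Posterior: Inv-Gamma(8.7 + 4/2, 2.9 + 30.4758/2) = Inv-Gamma(10.70, 18.13790).
Mode = β/(α+1) = 18.13790/11.70 = 1.5502.

1.5502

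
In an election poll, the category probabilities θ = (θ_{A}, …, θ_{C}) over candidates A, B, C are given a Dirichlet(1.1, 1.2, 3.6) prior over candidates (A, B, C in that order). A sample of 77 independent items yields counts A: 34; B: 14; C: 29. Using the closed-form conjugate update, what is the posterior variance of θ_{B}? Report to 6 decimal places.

The Dirichlet prior is conjugate to the Multinomial likelihood: each posterior αⱼ = prior αⱼ + observed count nⱼ.
Posterior concentration: (35.1, 15.2, 32.6), total = 82.9.
Var[θ_j] = α_j(Σα−α_j)/((Σα)²(Σα+1)) = 15.2·67.7/(82.9²·83.9) = 0.001785.

0.001785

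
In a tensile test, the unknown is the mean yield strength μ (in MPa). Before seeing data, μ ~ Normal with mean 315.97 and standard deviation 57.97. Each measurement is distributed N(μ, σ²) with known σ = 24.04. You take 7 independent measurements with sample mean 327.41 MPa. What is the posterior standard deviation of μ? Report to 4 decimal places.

8.9767

For Normal data with known variance σ², a Normal(μ₀, σ₀²) prior on μ is conjugate. Posterior precision = 1/σ₀² + n/σ²; posterior mean is the precision-weighted average of μ₀ and x̄.
σ₀² = 57.97² = 3360.5209, σ² = 24.04² = 577.9216; σ² + n·σ₀² = 577.9216 + 7·3360.5209 = 24101.5679.
Posterior precision = 1/σ₀² + n/σ² = 1/3360.5209 + 7/577.9216 = (σ² + n·σ₀²)/(σ₀²σ²) = 24101.5679/(3360.5209·577.9216); posterior variance σₙ² = σ₀²σ²/(σ² + n·σ₀²) = 3360.5209·577.9216/24101.5679 = 80.580551.
Posterior SD = √σₙ² = √(3360.5209·577.9216/24101.5679) = 8.9767.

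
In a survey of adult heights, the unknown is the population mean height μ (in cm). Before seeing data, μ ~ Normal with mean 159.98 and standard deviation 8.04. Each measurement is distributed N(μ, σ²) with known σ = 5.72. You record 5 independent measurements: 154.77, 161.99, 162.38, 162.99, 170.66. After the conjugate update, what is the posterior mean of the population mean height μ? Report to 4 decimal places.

For Normal data with known variance σ², a Normal(μ₀, σ₀²) prior on μ is conjugate. Posterior precision = 1/σ₀² + n/σ²; posterior mean is the precision-weighted average of μ₀ and x̄.
Σxᵢ = 154.77 + 161.99 + 162.38 + 162.99 + 170.66 = 812.79, so n·x̄ = 812.79.
σ₀² = 8.04² = 64.6416, σ² = 5.72² = 32.7184; σ² + n·σ₀² = 32.7184 + 5·64.6416 = 355.9264.
Posterior mean = (μ₀/σ₀² + n·x̄/σ²)/(1/σ₀² + n/σ²) = (σ²·μ₀ + σ₀²·n·x̄)/(σ² + n·σ₀²) = (32.7184·159.98 + 64.6416·812.79)/355.9264 = 57774.335696/355.9264 = 162.3210.

162.3210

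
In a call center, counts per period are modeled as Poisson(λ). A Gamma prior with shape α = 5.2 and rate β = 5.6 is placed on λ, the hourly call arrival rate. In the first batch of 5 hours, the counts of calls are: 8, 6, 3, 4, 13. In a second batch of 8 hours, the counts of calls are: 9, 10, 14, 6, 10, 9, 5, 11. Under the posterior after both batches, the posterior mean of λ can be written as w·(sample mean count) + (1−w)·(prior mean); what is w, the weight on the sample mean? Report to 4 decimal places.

0.6989

With a Gamma(shape α, rate β) prior, the Poisson likelihood is conjugate: the posterior is Gamma(α + ΣXᵢ, β + n).
Total number of hours: n = 5 + 8 = 13.
Posterior mean = (α₀+S)/(β₀+n) = [n/(β₀+n)]·(S/n) + [β₀/(β₀+n)]·(α₀/β₀), so only n and β₀ enter the weight.
Weight on data w = n/(β₀+n) = 13/(5.6+13) = 13/18.6 = 0.6989.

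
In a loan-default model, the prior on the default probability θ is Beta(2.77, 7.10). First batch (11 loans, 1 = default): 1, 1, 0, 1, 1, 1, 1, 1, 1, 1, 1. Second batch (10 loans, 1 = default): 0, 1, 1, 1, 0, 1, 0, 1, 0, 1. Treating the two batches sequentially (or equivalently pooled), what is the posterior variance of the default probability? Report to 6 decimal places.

The Beta prior is conjugate to a Binomial/Bernoulli likelihood; the update adds successes to α and failures to β.
After batch 1: Beta(2.77+10, 7.10+1) = Beta(12.77, 8.10).
After batch 2: Beta(12.77+6, 8.10+4) = Beta(18.77, 12.10).
Var = αβ/((α+β)²(α+β+1)) = 18.77·12.10/(30.87²·31.87) = 0.007478.

0.007478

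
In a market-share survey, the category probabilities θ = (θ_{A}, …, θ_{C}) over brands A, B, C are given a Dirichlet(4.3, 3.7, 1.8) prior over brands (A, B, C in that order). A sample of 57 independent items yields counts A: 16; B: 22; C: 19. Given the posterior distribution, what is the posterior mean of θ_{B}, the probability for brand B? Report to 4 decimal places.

The Dirichlet prior is conjugate to the Multinomial likelihood: each posterior αⱼ = prior αⱼ + observed count nⱼ.
Posterior concentration: (20.3, 25.7, 20.8), total = 66.8.
E[θ_{B}|data] = α_{B}/Σα = 25.7/66.8 = 0.3847.

0.3847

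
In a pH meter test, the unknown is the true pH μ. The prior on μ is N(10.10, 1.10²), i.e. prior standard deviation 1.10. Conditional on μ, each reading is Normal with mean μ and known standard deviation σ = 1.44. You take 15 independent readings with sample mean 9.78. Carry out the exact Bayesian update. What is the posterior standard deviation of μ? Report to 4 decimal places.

0.3522

For Normal data with known variance σ², a Normal(μ₀, σ₀²) prior on μ is conjugate. Posterior precision = 1/σ₀² + n/σ²; posterior mean is the precision-weighted average of μ₀ and x̄.
σ₀² = 1.10² = 1.21, σ² = 1.44² = 2.0736; σ² + n·σ₀² = 2.0736 + 15·1.21 = 20.2236.
Posterior precision = 1/σ₀² + n/σ² = 1/1.21 + 15/2.0736 = (σ² + n·σ₀²)/(σ₀²σ²) = 20.2236/(1.21·2.0736); posterior variance σₙ² = σ₀²σ²/(σ² + n·σ₀²) = 1.21·2.0736/20.2236 = 0.124066.
Posterior SD = √σₙ² = √(1.21·2.0736/20.2236) = 0.3522.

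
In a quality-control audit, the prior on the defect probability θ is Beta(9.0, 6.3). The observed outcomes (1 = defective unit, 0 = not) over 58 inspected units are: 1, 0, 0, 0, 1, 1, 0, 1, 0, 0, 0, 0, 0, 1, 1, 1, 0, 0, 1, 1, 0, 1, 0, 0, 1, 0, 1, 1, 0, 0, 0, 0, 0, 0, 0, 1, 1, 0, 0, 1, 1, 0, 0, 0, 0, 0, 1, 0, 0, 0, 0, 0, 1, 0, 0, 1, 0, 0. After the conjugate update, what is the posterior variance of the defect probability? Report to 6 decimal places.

0.003218

The Beta prior is conjugate to a Binomial/Bernoulli likelihood; the update adds successes to α and failures to β.
Posterior: Beta(α+k, β+n−k) = Beta(9.0+20, 6.3+38) = Beta(29.0, 44.3).
Var = αβ/((α+β)²(α+β+1)) = 29.0·44.3/(73.3²·74.3) = 0.003218.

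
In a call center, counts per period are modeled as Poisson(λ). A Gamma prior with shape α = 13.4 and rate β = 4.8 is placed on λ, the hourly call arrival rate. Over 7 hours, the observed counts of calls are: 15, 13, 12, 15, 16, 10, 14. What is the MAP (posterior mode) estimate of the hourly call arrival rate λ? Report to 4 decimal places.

With a Gamma(shape α, rate β) prior, the Poisson likelihood is conjugate: the posterior is Gamma(α + ΣXᵢ, β + n).
Sum of counts S = 95 over n = 7 hours.
Posterior: Gamma(α+S, β+n) = Gamma(13.4+95, 4.8+7) = Gamma(108.4, 11.8).
Mode of Gamma(α,β) for α≥1 is (α−1)/β = 107.4/11.8 = 9.1017.

9.1017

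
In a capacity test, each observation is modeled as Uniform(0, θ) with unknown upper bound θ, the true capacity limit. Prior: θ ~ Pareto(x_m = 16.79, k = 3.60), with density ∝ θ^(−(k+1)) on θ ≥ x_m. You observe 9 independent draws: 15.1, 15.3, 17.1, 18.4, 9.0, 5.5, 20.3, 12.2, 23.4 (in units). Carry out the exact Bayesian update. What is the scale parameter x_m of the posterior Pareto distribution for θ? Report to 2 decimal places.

23.40

A Pareto(scale x_m, shape k) prior on the upper bound θ of Uniform(0, θ) is conjugate: posterior is Pareto(max(x_m, max xᵢ), k + n).
Sample maximum = 23.4; prior scale x_m = 16.79 → posterior scale = max = 23.40.
Posterior shape = 3.60 + 9 = 12.60.
Posterior scale x_m = 23.40.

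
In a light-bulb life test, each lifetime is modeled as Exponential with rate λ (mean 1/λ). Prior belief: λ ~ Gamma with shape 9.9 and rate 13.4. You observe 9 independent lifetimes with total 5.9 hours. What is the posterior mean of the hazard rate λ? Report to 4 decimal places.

With a Gamma(shape α, rate β) prior on the exponential rate λ, the posterior after n observations with total T = Σxᵢ is Gamma(α+n, β+T).
Posterior: Gamma(9.9+9, 13.4+5.9) = Gamma(18.9, 19.3).
Posterior mean of λ = α/β = 18.9/19.3 = 0.9793.

0.9793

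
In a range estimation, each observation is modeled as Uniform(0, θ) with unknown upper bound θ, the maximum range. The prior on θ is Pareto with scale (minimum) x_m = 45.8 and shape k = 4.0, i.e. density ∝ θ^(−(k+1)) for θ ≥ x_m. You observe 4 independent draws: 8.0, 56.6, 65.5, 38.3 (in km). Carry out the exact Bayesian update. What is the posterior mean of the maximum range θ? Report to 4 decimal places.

A Pareto(scale x_m, shape k) prior on the upper bound θ of Uniform(0, θ) is conjugate: posterior is Pareto(max(x_m, max xᵢ), k + n).
Sample maximum = 65.5; prior scale x_m = 45.8 → posterior scale = max = 65.5.
Posterior shape = 4.0 + 4 = 8.0.
E[θ|data] = k·x_m/(k−1) = 8.0·65.5/7.0 = 74.8571.

74.8571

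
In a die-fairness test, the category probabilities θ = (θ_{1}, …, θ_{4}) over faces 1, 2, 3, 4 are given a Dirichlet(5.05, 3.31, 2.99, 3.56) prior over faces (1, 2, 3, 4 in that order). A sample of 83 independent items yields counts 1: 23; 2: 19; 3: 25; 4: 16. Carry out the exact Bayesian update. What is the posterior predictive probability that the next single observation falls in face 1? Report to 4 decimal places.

0.2865

The Dirichlet prior is conjugate to the Multinomial likelihood: each posterior αⱼ = prior αⱼ + observed count nⱼ.
Posterior concentration: (28.05, 22.31, 27.99, 19.56), total = 97.91.
P(next = 1 | data) = α_{1}/Σα = 0.2865.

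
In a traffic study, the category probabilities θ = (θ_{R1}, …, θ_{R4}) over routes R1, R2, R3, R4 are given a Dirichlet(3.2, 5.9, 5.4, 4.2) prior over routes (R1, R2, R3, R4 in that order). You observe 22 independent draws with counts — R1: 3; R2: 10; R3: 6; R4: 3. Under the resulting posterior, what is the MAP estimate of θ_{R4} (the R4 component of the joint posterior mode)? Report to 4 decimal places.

The Dirichlet prior is conjugate to the Multinomial likelihood: each posterior αⱼ = prior αⱼ + observed count nⱼ.
Posterior concentration: (6.2, 15.9, 11.4, 7.2), total = 40.7.
Joint mode component: (α_{R4}−1)/(Σα−K) = 6.2/36.7 = 0.1689.

0.1689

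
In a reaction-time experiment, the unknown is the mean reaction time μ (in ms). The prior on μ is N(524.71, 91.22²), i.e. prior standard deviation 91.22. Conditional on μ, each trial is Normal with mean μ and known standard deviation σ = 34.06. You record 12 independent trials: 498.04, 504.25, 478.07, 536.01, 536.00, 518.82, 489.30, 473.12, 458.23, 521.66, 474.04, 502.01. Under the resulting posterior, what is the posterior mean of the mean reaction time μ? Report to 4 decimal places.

499.4229

For Normal data with known variance σ², a Normal(μ₀, σ₀²) prior on μ is conjugate. Posterior precision = 1/σ₀² + n/σ²; posterior mean is the precision-weighted average of μ₀ and x̄.
Σxᵢ = 498.04 + 504.25 + 478.07 + 536.01 + 536.00 + 518.82 + 489.30 + 473.12 + 458.23 + 521.66 + 474.04 + 502.01 = 5989.55, so n·x̄ = 5989.55.
σ₀² = 91.22² = 8321.0884, σ² = 34.06² = 1160.0836; σ² + n·σ₀² = 1160.0836 + 12·8321.0884 = 101013.1444.
Posterior mean = (μ₀/σ₀² + n·x̄/σ²)/(1/σ₀² + n/σ²) = (σ²·μ₀ + σ₀²·n·x̄)/(σ² + n·σ₀²) = (1160.0836·524.71 + 8321.0884·5989.55)/101013.1444 = 50448282.491976/101013.1444 = 499.4229.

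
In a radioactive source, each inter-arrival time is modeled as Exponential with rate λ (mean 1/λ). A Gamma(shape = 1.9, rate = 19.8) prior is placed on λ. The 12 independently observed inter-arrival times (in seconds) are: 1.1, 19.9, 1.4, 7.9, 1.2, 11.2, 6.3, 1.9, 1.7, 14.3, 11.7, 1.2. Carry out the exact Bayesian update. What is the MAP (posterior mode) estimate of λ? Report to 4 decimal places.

With a Gamma(shape α, rate β) prior on the exponential rate λ, the posterior after n observations with total T = Σxᵢ is Gamma(α+n, β+T).
Sum of observations T = 79.8 seconds; n = 12.
Posterior: Gamma(1.9+12, 19.8+79.8) = Gamma(13.9, 99.6).
Mode = (α−1)/β = 0.1295.

0.1295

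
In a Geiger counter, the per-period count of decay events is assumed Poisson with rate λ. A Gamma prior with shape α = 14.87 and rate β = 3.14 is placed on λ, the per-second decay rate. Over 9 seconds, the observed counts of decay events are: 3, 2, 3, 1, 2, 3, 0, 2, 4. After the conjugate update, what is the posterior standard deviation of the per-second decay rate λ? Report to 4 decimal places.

With a Gamma(shape α, rate β) prior, the Poisson likelihood is conjugate: the posterior is Gamma(α + ΣXᵢ, β + n).
Sum of counts S = 20 over n = 9 seconds.
Posterior: Gamma(α+S, β+n) = Gamma(14.87+20, 3.14+9) = Gamma(34.87, 12.14).
SD = √α/β = √34.87/12.14 = 0.4864.

0.4864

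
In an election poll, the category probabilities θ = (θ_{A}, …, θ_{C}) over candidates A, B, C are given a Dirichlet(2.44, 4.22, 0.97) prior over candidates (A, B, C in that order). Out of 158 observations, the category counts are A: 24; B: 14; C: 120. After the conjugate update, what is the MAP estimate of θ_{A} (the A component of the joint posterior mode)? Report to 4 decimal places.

The Dirichlet prior is conjugate to the Multinomial likelihood: each posterior αⱼ = prior αⱼ + observed count nⱼ.
Posterior concentration: (26.44, 18.22, 120.97), total = 165.63.
Joint mode component: (α_{A}−1)/(Σα−K) = 25.44/162.63 = 0.1564.

0.1564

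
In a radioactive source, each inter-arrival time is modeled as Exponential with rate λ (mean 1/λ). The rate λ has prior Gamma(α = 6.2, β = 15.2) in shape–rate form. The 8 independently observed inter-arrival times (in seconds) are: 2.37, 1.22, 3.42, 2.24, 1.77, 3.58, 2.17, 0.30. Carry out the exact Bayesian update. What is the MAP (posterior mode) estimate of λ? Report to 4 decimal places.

0.4090

With a Gamma(shape α, rate β) prior on the exponential rate λ, the posterior after n observations with total T = Σxᵢ is Gamma(α+n, β+T).
Sum of observations T = 17.07 seconds; n = 8.
Posterior: Gamma(6.2+8, 15.2+17.07) = Gamma(14.2, 32.27).
Mode = (α−1)/β = 0.4090.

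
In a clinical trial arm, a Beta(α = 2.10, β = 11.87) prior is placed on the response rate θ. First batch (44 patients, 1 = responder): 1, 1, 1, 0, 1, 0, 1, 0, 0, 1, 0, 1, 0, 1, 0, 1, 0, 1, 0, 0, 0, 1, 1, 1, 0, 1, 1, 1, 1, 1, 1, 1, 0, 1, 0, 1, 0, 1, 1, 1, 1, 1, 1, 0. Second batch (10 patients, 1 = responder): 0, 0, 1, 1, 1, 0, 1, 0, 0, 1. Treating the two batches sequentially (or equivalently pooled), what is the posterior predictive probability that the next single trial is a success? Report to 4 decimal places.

0.5164

The Beta prior is conjugate to a Binomial/Bernoulli likelihood; the update adds successes to α and failures to β.
After batch 1: Beta(2.10+28, 11.87+16) = Beta(30.10, 27.87).
After batch 2: Beta(30.10+5, 27.87+5) = Beta(35.10, 32.87).
For a single future Bernoulli trial, P(success | data) = α/(α+β) = 0.5164.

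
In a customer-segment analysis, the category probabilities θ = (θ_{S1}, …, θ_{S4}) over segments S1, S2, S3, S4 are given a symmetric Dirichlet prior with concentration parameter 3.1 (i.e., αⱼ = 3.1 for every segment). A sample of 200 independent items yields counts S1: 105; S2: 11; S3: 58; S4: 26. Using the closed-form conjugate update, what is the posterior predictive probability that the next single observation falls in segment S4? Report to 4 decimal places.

The Dirichlet prior is conjugate to the Multinomial likelihood: each posterior αⱼ = prior αⱼ + observed count nⱼ.
Posterior concentration: (108.1, 14.1, 61.1, 29.1), total = 212.4.
P(next = S4 | data) = α_{S4}/Σα = 0.1370.

0.1370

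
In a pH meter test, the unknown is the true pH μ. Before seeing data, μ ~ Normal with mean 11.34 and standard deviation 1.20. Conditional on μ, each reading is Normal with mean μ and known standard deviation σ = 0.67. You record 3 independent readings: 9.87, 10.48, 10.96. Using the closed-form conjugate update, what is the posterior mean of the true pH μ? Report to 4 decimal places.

10.5217

For Normal data with known variance σ², a Normal(μ₀, σ₀²) prior on μ is conjugate. Posterior precision = 1/σ₀² + n/σ²; posterior mean is the precision-weighted average of μ₀ and x̄.
Σxᵢ = 9.87 + 10.48 + 10.96 = 31.31, so n·x̄ = 31.31.
σ₀² = 1.20² = 1.44, σ² = 0.67² = 0.4489; σ² + n·σ₀² = 0.4489 + 3·1.44 = 4.7689.
Posterior mean = (μ₀/σ₀² + n·x̄/σ²)/(1/σ₀² + n/σ²) = (σ²·μ₀ + σ₀²·n·x̄)/(σ² + n·σ₀²) = (0.4489·11.34 + 1.44·31.31)/4.7689 = 50.176926/4.7689 = 10.5217.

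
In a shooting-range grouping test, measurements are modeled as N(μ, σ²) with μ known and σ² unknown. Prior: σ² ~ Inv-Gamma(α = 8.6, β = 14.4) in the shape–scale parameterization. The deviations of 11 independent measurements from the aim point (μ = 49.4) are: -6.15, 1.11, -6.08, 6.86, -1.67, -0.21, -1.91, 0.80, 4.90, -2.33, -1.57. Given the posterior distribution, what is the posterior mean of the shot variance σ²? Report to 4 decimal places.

7.2865

With known mean μ and an Inverse-Gamma(α, β) prior on σ², the Normal likelihood is conjugate: posterior is Inv-Gamma(α + n/2, β + Σ(xᵢ−μ)²/2).
Σ(xᵢ−μ)² = (-6.15)² + (1.11)² + (-6.08)² + (6.86)² + (-1.67)² + (-0.21)² + (-1.91)² + (0.80)² + (4.90)² + (-2.33)² + (-1.57)² = 162.1055.
Posterior: Inv-Gamma(8.6 + 11/2, 14.4 + 162.1055/2) = Inv-Gamma(14.10, 95.45275).
E[σ²|data] = β/(α−1) = 95.45275/13.10 = 7.2865.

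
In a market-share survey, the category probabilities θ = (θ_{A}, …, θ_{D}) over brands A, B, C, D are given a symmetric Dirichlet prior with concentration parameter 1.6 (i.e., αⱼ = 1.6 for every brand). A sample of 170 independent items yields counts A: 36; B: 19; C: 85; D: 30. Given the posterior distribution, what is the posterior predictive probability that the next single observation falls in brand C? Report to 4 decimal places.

0.4909

The Dirichlet prior is conjugate to the Multinomial likelihood: each posterior αⱼ = prior αⱼ + observed count nⱼ.
Posterior concentration: (37.6, 20.6, 86.6, 31.6), total = 176.4.
P(next = C | data) = α_{C}/Σα = 0.4909.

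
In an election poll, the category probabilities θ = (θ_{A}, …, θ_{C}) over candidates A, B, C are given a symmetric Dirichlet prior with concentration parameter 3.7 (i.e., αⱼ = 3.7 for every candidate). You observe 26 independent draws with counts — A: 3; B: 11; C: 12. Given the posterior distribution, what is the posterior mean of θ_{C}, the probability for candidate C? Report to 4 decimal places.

The Dirichlet prior is conjugate to the Multinomial likelihood: each posterior αⱼ = prior αⱼ + observed count nⱼ.
Posterior concentration: (6.7, 14.7, 15.7), total = 37.1.
E[θ_{C}|data] = α_{C}/Σα = 15.7/37.1 = 0.4232.

0.4232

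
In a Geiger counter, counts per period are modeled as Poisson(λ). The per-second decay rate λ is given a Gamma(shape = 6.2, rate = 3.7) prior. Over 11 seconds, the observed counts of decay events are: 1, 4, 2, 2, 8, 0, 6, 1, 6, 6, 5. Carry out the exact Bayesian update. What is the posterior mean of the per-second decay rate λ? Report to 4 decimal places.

With a Gamma(shape α, rate β) prior, the Poisson likelihood is conjugate: the posterior is Gamma(α + ΣXᵢ, β + n).
Sum of counts S = 41 over n = 11 seconds.
Posterior: Gamma(α+S, β+n) = Gamma(6.2+41, 3.7+11) = Gamma(47.2, 14.7).
Posterior mean = α/β = 47.2/14.7 = 3.2109.

3.2109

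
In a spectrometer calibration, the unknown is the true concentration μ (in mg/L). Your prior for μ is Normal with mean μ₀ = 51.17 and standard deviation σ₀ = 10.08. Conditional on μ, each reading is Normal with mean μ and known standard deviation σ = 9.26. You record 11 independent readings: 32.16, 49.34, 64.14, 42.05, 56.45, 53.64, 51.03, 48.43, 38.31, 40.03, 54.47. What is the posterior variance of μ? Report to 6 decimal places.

For Normal data with known variance σ², a Normal(μ₀, σ₀²) prior on μ is conjugate. Posterior precision = 1/σ₀² + n/σ²; posterior mean is the precision-weighted average of μ₀ and x̄.
σ₀² = 10.08² = 101.6064, σ² = 9.26² = 85.7476; σ² + n·σ₀² = 85.7476 + 11·101.6064 = 1203.418.
Posterior precision = 1/σ₀² + n/σ² = 1/101.6064 + 11/85.7476 = (σ² + n·σ₀²)/(σ₀²σ²) = 1203.418/(101.6064·85.7476); posterior variance σₙ² = σ₀²σ²/(σ² + n·σ₀²) = 101.6064·85.7476/1203.418 = 7.239799.

7.239799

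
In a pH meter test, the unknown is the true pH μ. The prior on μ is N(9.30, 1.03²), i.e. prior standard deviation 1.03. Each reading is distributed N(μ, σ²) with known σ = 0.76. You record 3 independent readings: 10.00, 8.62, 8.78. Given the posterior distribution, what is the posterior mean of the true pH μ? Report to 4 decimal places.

9.1589

For Normal data with known variance σ², a Normal(μ₀, σ₀²) prior on μ is conjugate. Posterior precision = 1/σ₀² + n/σ²; posterior mean is the precision-weighted average of μ₀ and x̄.
Σxᵢ = 10.00 + 8.62 + 8.78 = 27.4, so n·x̄ = 27.4.
σ₀² = 1.03² = 1.0609, σ² = 0.76² = 0.5776; σ² + n·σ₀² = 0.5776 + 3·1.0609 = 3.7603.
Posterior mean = (μ₀/σ₀² + n·x̄/σ²)/(1/σ₀² + n/σ²) = (σ²·μ₀ + σ₀²·n·x̄)/(σ² + n·σ₀²) = (0.5776·9.30 + 1.0609·27.4)/3.7603 = 34.44034/3.7603 = 9.1589.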